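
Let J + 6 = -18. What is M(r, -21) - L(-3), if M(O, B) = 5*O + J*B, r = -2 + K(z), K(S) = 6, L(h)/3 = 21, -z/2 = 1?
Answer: 461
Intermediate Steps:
z = -2 (z = -2*1 = -2)
J = -24 (J = -6 - 18 = -24)
L(h) = 63 (L(h) = 3*21 = 63)
r = 4 (r = -2 + 6 = 4)
M(O, B) = -24*B + 5*O (M(O, B) = 5*O - 24*B = -24*B + 5*O)
M(r, -21) - L(-3) = (-24*(-21) + 5*4) - 1*63 = (504 + 20) - 63 = 524 - 63 = 461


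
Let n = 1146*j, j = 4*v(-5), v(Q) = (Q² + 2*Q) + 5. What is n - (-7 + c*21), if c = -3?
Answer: 91750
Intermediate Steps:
v(Q) = 5 + Q² + 2*Q
j = 80 (j = 4*(5 + (-5)² + 2*(-5)) = 4*(5 + 25 - 10) = 4*20 = 80)
n = 91680 (n = 1146*80 = 91680)
n - (-7 + c*21) = 91680 - (-7 - 3*21) = 91680 - (-7 - 63) = 91680 - 1*(-70) = 91680 + 70 = 91750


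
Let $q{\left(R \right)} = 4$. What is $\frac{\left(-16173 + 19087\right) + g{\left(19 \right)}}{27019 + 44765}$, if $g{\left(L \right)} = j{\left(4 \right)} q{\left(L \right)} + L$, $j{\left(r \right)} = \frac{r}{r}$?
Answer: $\frac{979}{23928} \approx 0.040914$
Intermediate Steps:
$j{\left(r \right)} = 1$
$g{\left(L \right)} = 4 + L$ ($g{\left(L \right)} = 1 \cdot 4 + L = 4 + L$)
$\frac{\left(-16173 + 19087\right) + g{\left(19 \right)}}{27019 + 44765} = \frac{\left(-16173 + 19087\right) + \left(4 + 19\right)}{27019 + 44765} = \frac{2914 + 23}{71784} = 2937 \cdot \frac{1}{71784} = \frac{979}{23928}$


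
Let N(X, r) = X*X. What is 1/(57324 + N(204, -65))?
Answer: 1/98940 ≈ 1.0107e-5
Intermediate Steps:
N(X, r) = X**2
1/(57324 + N(204, -65)) = 1/(57324 + 204**2) = 1/(57324 + 41616) = 1/98940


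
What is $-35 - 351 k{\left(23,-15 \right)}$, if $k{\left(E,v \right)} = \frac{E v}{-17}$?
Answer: $- \frac{121690}{17} \approx -7158.2$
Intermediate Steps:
$k{\left(E,v \right)} = - \frac{E v}{17}$ ($k{\left(E,v \right)} = E v \left(- \frac{1}{17}\right) = - \frac{E v}{17}$)
$-35 - 351 k{\left(23,-15 \right)} = -35 - 351 \left(\left(- \frac{1}{17}\right) 23 \left(-15\right)\right) = -35 - \frac{121095}{17} = - \frac{121690}{17}$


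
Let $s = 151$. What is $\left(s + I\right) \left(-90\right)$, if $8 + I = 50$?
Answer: $-17370$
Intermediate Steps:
$I = 42$ ($I = -8 + 50 = 42$)
$\left(s + I\right) \left(-90\right) = \left(151 + 42\right) \left(-90\right) = 193 \left(-90\right) = -17370$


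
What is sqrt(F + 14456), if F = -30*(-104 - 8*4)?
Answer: 2*sqrt(4634) ≈ 136.15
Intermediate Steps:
F = 4080 (F = -30*(-104 - 32) = -30*(-136) = 4080)
sqrt(F + 14456) = sqrt(4080 + 14456) = sqrt(18536) = 2*sqrt(4634)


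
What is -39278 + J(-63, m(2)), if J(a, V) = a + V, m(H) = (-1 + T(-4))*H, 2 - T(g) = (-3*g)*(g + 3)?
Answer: -39315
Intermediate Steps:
T(g) = 2 + 3*g*(3 + g) (T(g) = 2 - (-3*g)*(g + 3) = 2 - (-3*g)*(3 + g) = 2 - (-3)*g*(3 + g) = 2 + 3*g*(3 + g))
m(H) = 13*H (m(H) = (-1 + (2 + 3*(-4)² + 9*(-4)))*H = (-1 + (2 + 3*16 - 36))*H = (-1 + (2 + 48 - 36))*H = (-1 + 14)*H = 13*H)
J(a, V) = V + a
-39278 + J(-63, m(2)) = -39278 + (13*2 - 63) = -39278 + (26 - 63) = -39278 - 37 = -39315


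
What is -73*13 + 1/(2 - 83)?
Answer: -76870/81 ≈ -949.01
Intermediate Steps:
-73*13 + 1/(2 - 83) = -949 + 1/(-81) = -949 - 1/81 = -76870/81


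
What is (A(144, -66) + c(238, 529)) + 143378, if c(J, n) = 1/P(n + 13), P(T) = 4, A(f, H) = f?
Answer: 574089/4 ≈ 1.4352e+5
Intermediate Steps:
c(J, n) = ¼ (c(J, n) = 1/4 = ¼)
(A(144, -66) + c(238, 529)) + 143378 = (144 + ¼) + 143378 = 577/4 + 143378 = 574089/4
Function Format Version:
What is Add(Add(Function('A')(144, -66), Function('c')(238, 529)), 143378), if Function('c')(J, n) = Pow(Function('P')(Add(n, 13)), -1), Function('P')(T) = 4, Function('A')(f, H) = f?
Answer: Rational(574089, 4) ≈ 1.4352e+5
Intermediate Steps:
Function('c')(J, n) = Rational(1, 4) (Function('c')(J, n) = Pow(4, -1) = Rational(1, 4))
Add(Add(Function('A')(144, -66), Function('c')(238, 529)), 143378) = Add(Add(144, Rational(1, 4)), 143378) = Add(Rational(577, 4), 143378) = Rational(574089, 4)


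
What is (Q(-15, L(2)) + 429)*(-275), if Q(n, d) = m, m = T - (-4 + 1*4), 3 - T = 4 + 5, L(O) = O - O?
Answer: -116325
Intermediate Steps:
L(O) = 0
T = -6 (T = 3 - (4 + 5) = 3 - 1*9 = 3 - 9 = -6)
m = -6 (m = -6 - (-4 + 1*4) = -6 - (-4 + 4) = -6 - 1*0 = -6 + 0 = -6)
Q(n, d) = -6
(Q(-15, L(2)) + 429)*(-275) = (-6 + 429)*(-275) = 423*(-275) = -116325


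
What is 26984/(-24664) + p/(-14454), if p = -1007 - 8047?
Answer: -1157770/2475649 ≈ -0.46766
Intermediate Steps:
p = -9054
26984/(-24664) + p/(-14454) = 26984/(-24664) - 9054/(-14454) = 26984*(-1/24664) - 9054*(-1/14454) = -3373/3083 + 503/803 = -1157770/2475649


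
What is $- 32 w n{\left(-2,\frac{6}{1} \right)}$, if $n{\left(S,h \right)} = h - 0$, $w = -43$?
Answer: $8256$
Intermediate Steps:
$n{\left(S,h \right)} = h$ ($n{\left(S,h \right)} = h + 0 = h$)
$- 32 w n{\left(-2,\frac{6}{1} \right)} = \left(-32\right) \left(-43\right) \frac{6}{1} = 1376 \cdot 6 \cdot 1 = 1376 \cdot 6 = 8256$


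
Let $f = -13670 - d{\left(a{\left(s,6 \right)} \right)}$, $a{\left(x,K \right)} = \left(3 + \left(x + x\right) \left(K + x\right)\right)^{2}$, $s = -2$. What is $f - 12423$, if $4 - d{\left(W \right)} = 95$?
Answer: $-26002$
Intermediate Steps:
$a{\left(x,K \right)} = \left(3 + 2 x \left(K + x\right)\right)^{2}$
$d{\left(W \right)} = -91$ ($d{\left(W \right)} = 4 - 95 = -91$)
$f = -13579$ ($f = -13670 - -91 = -13670 + 91 = -13579$)
$f - 12423 = -13579 - 12423 = -26002$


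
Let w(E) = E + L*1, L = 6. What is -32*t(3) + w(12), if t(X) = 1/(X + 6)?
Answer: 130/9 ≈ 14.444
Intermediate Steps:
t(X) = 1/(6 + X)
w(E) = 6 + E (w(E) = E + 6*1 = E + 6 = 6 + E)
-32*t(3) + w(12) = -32/(6 + 3) + (6 + 12) = -32/9 + 18 = 130/9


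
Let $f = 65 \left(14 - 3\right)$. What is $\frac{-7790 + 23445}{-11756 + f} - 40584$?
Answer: $- \frac{448103599}{11041} \approx -40585.0$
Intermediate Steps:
$f = 715$ ($f = 65 \left(14 - 3\right) = 65 \cdot 11 = 715$)
$\frac{-7790 + 23445}{-11756 + f} - 40584 = \frac{-7790 + 23445}{-11756 + 715} - 40584 = \frac{15655}{-11041} - 40584 = 15655 \left(- \frac{1}{11041}\right) - 40584 = - \frac{15655}{11041} - 40584 = - \frac{448103599}{11041}$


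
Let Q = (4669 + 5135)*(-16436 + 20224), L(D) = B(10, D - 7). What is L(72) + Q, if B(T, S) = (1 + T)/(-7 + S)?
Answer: 2153978027/58 ≈ 3.7138e+7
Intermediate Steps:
B(T, S) = (1 + T)/(-7 + S)
L(D) = 11/(-14 + D) (L(D) = (1 + 10)/(-7 + (D - 7)) = 11/(-7 + (-7 + D)) = 11/(-14 + D))
Q = 37137552 (Q = 9804*3788 = 37137552)
L(72) + Q = 11/(-14 + 72) + 37137552 = 11/58 + 37137552 = 2153978027/58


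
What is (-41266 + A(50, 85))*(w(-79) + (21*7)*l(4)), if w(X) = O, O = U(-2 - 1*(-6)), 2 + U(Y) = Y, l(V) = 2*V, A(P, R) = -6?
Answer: -48618416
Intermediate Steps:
U(Y) = -2 + Y
O = 2 (O = -2 + (-2 - 1*(-6)) = -2 + (-2 + 6) = -2 + 4 = 2)
w(X) = 2
(-41266 + A(50, 85))*(w(-79) + (21*7)*l(4)) = (-41266 - 6)*(2 + (21*7)*(2*4)) = -41272*(2 + 147*8) = -41272*(2 + 1176) = -41272*1178 = -48618416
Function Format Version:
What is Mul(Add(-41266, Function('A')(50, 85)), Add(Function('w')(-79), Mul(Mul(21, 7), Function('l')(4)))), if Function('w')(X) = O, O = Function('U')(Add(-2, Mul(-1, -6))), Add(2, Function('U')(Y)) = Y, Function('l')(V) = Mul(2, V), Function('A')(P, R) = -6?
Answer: -48618416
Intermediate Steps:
Function('U')(Y) = Add(-2, Y)
O = 2 (O = Add(-2, Add(-2, Mul(-1, -6))) = Add(-2, Add(-2, 6)) = Add(-2, 4) = 2)
Function('w')(X) = 2
Mul(Add(-41266, Function('A')(50, 85)), Add(Function('w')(-79), Mul(Mul(21, 7), Function('l')(4)))) = Mul(Add(-41266, -6), Add(2, Mul(Mul(21, 7), Mul(2, 4)))) = Mul(-41272, Add(2, Mul(147, 8))) = Mul(-41272, Add(2, 1176)) = Mul(-41272, 1178) = -48618416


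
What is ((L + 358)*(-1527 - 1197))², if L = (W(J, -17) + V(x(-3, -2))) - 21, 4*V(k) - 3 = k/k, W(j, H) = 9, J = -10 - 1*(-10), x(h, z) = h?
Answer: 893455971984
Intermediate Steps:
J = 0 (J = -10 + 10 = 0)
V(k) = 1 (V(k) = ¾ + (k/k)/4 = ¾ + (¼)*1 = ¾ + ¼ = 1)
L = -11 (L = (9 + 1) - 21 = 10 - 21 = -11)
((L + 358)*(-1527 - 1197))² = ((-11 + 358)*(-1527 - 1197))² = (347*(-2724))² = (-945228)² = 893455971984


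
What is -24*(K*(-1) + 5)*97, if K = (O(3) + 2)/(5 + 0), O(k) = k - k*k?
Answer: -67512/5 ≈ -13502.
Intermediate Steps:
O(k) = k - k²
K = -⅘ (K = (3*(1 - 1*3) + 2)/(5 + 0) = (3*(1 - 3) + 2)/5 = (3*(-2) + 2)*(⅕) = (-6 + 2)*(⅕) = -4*⅕ = -⅘ ≈ -0.80000)
-24*(K*(-1) + 5)*97 = -24*(-⅘*(-1) + 5)*97 = -24*(⅘ + 5)*97 = -24*29/5*97 = -696/5*97 = -67512/5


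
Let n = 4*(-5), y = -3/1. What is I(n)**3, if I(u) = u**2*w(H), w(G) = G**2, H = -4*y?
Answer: 191102976000000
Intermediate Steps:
y = -3 (y = -3*1 = -3)
H = 12 (H = -4*(-3) = 12)
n = -20
I(u) = 144*u**2 (I(u) = u**2*12**2 = u**2*144 = 144*u**2)
I(n)**3 = (144*(-20)**2)**3 = (144*400)**3 = 57600**3 = 191102976000000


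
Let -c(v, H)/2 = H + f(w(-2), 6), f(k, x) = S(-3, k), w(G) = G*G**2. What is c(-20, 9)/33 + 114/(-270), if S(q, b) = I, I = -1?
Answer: -449/495 ≈ -0.90707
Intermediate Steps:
w(G) = G**3
S(q, b) = -1
f(k, x) = -1
c(v, H) = 2 - 2*H (c(v, H) = -2*(H - 1) = -2*(-1 + H) = 2 - 2*H)
c(-20, 9)/33 + 114/(-270) = (2 - 2*9)/33 + 114/(-270) = (2 - 18)*(1/33) + 114*(-1/270) = -16*1/33 - 19/45 = -16/33 - 19/45 = -449/495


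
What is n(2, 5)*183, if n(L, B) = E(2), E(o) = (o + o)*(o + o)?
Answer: 2928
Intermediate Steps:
E(o) = 4*o² (E(o) = (2*o)*(2*o) = 4*o²)
n(L, B) = 16 (n(L, B) = 4*2² = 4*4 = 16)
n(2, 5)*183 = 16*183 = 2928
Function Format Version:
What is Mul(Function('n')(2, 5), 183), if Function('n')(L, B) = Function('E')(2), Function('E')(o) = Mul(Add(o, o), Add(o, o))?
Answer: 2928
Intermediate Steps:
Function('E')(o) = Mul(4, Pow(o, 2)) (Function('E')(o) = Mul(Mul(2, o), Mul(2, o)) = Mul(4, Pow(o, 2)))
Function('n')(L, B) = 16 (Function('n')(L, B) = Mul(4, Pow(2, 2)) = Mul(4, 4) = 16)
Mul(Function('n')(2, 5), 183) = Mul(16, 183) = 2928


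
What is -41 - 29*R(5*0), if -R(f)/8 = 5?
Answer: 1119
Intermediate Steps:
R(f) = -40 (R(f) = -8*5 = -40)
-41 - 29*R(5*0) = -41 - 29*(-40) = -41 + 1160 = 1119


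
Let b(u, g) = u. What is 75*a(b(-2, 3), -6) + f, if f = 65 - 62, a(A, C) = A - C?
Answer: 303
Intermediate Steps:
f = 3
75*a(b(-2, 3), -6) + f = 75*(-2 - 1*(-6)) + 3 = 75*(-2 + 6) + 3 = 75*4 + 3 = 300 + 3 = 303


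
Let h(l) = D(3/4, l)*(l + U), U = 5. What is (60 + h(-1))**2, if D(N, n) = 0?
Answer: 3600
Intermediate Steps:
h(l) = 0 (h(l) = 0*(l + 5) = 0*(5 + l) = 0)
(60 + h(-1))**2 = (60 + 0)**2 = 60**2 = 3600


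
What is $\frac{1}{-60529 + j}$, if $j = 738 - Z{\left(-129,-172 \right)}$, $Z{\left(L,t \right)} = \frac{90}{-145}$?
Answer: $- \frac{29}{1733921} \approx -1.6725 \cdot 10^{-5}$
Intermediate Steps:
$Z{\left(L,t \right)} = - \frac{18}{29}$ ($Z{\left(L,t \right)} = 90 \left(- \frac{1}{145}\right) = - \frac{18}{29}$)
$j = \frac{21420}{29}$ ($j = 738 - - \frac{18}{29} = 738 + \frac{18}{29} = \frac{21420}{29} \approx 738.62$)
$\frac{1}{-60529 + j} = \frac{1}{-60529 + \frac{21420}{29}} = \frac{1}{- \frac{1733921}{29}} = - \frac{29}{1733921}$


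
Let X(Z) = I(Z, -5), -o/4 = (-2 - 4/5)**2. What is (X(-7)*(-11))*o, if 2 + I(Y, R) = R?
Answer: -60368/25 ≈ -2414.7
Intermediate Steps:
I(Y, R) = -2 + R
o = -784/25 (o = -4*(-2 - 4/5)**2 = -4*(-14/5)**2 = -4*196/25 = -784/25 ≈ -31.360)
X(Z) = -7 (X(Z) = -2 - 5 = -7)
(X(-7)*(-11))*o = -7*(-11)*(-784/25) = 77*(-784/25) = -60368/25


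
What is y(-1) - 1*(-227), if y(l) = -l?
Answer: 228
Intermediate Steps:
y(-1) - 1*(-227) = -1*(-1) - 1*(-227) = 1 + 227 = 228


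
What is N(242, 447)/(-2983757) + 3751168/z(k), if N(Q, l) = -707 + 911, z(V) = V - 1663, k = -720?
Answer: -11192574264308/7110292931 ≈ -1574.1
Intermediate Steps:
z(V) = -1663 + V
N(Q, l) = 204
N(242, 447)/(-2983757) + 3751168/z(k) = 204/(-2983757) + 3751168/(-1663 - 720) = 204*(-1/2983757) + 3751168/(-2383) = -204/2983757 + 3751168*(-1/2383) = -204/2983757 - 3751168/2383 = -11192574264308/7110292931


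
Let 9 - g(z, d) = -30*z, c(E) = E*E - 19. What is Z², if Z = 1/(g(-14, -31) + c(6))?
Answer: 1/155236 ≈ 6.4418e-6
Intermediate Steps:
c(E) = -19 + E² (c(E) = E² - 19 = -19 + E²)
g(z, d) = 9 + 30*z (g(z, d) = 9 - (-30)*z = 9 + 30*z)
Z = -1/394 (Z = 1/((9 + 30*(-14)) + (-19 + 6²)) = 1/((9 - 420) + (-19 + 36)) = 1/(-411 + 17) = 1/(-394) = -1/394 ≈ -0.0025381)
Z² = (-1/394)² = 1/155236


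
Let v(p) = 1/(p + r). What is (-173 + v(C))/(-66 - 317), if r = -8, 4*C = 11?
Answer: 3637/8043 ≈ 0.45219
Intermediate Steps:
C = 11/4 (C = (1/4)*11 = 11/4 ≈ 2.7500)
v(p) = 1/(-8 + p) (v(p) = 1/(p - 8) = 1/(-8 + p))
(-173 + v(C))/(-66 - 317) = (-173 + 1/(-8 + 11/4))/(-66 - 317) = (-173 + 1/(-21/4))/(-383) = (-173 - 4/21)*(-1/383) = -3637/21*(-1/383) = 3637/8043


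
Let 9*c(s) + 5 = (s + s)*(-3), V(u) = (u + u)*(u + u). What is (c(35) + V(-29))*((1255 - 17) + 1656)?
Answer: 86996534/9 ≈ 9.6663e+6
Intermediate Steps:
V(u) = 4*u² (V(u) = (2*u)*(2*u) = 4*u²)
c(s) = -5/9 - 2*s/3 (c(s) = -5/9 + ((s + s)*(-3))/9 = -5/9 + ((2*s)*(-3))/9 = -5/9 + (-6*s)/9 = -5/9 - 2*s/3)
(c(35) + V(-29))*((1255 - 17) + 1656) = ((-5/9 - ⅔*35) + 4*(-29)²)*((1255 - 17) + 1656) = ((-5/9 - 70/3) + 4*841)*(1238 + 1656) = (-215/9 + 3364)*2894 = (30061/9)*2894 = 86996534/9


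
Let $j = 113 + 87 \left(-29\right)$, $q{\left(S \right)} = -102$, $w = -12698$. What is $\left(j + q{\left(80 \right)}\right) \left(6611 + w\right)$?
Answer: $15290544$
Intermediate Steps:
$j = -2410$ ($j = 113 - 2523 = -2410$)
$\left(j + q{\left(80 \right)}\right) \left(6611 + w\right) = \left(-2410 - 102\right) \left(6611 - 12698\right) = \left(-2512\right) \left(-6087\right) = 15290544$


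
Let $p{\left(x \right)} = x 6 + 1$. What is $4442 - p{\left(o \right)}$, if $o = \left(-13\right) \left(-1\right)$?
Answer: $4363$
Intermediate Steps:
$o = 13$
$p{\left(x \right)} = 1 + 6 x$ ($p{\left(x \right)} = 6 x + 1 = 1 + 6 x$)
$4442 - p{\left(o \right)} = 4442 - \left(1 + 6 \cdot 13\right) = 4442 - \left(1 + 78\right) = 4442 - 79 = 4363$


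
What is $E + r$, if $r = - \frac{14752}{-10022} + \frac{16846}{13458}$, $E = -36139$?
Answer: $- \frac{1218479786884}{33719019} \approx -36136.0$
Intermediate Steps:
$r = \frac{91840757}{33719019}$ ($r = \left(-14752\right) \left(- \frac{1}{10022}\right) + 16846 \cdot \frac{1}{13458} = \frac{7376}{5011} + \frac{8423}{6729} = \frac{91840757}{33719019} \approx 2.7237$)
$E + r = -36139 + \frac{91840757}{33719019} = - \frac{1218479786884}{33719019}$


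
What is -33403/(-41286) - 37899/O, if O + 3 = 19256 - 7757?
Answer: -196782871/79103976 ≈ -2.4876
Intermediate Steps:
O = 11496 (O = -3 + (19256 - 7757) = -3 + 11499 = 11496)
-33403/(-41286) - 37899/O = -33403/(-41286) - 37899/11496 = -33403*(-1/41286) - 37899*1/11496 = 33403/41286 - 12633/3832 = -196782871/79103976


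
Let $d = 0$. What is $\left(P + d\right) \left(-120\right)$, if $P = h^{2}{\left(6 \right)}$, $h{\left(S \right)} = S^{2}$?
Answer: $-155520$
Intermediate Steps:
$P = 1296$ ($P = \left(6^{2}\right)^{2} = 36^{2} = 1296$)
$\left(P + d\right) \left(-120\right) = \left(1296 + 0\right) \left(-120\right) = 1296 \left(-120\right) = -155520$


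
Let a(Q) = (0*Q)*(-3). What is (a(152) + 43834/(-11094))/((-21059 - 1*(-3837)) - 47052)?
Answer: 3131/50932554 ≈ 6.1473e-5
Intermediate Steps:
a(Q) = 0 (a(Q) = 0*(-3) = 0)
(a(152) + 43834/(-11094))/((-21059 - 1*(-3837)) - 47052) = (0 + 43834/(-11094))/((-21059 - 1*(-3837)) - 47052) = (0 + 43834*(-1/11094))/((-21059 + 3837) - 47052) = (0 - 21917/5547)/(-17222 - 47052) = -21917/5547/(-64274) = -21917/5547*(-1/64274) = 3131/50932554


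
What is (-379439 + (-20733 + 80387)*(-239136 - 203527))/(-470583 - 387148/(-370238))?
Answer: 4888437070351879/87113660803 ≈ 56116.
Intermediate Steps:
(-379439 + (-20733 + 80387)*(-239136 - 203527))/(-470583 - 387148/(-370238)) = (-379439 + 59654*(-442663))/(-470583 - 387148*(-1/370238)) = (-379439 - 26406618602)/(-470583 + 193574/185119) = -26406998041/(-87113660803/185119) = -26406998041*(-185119/87113660803) = 4888437070351879/87113660803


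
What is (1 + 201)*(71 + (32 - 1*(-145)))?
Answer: 50096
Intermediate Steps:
(1 + 201)*(71 + (32 - 1*(-145))) = 202*(71 + (32 + 145)) = 202*(71 + 177) = 202*248 = 50096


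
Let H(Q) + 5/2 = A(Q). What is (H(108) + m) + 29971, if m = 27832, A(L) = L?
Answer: 115817/2 ≈ 57909.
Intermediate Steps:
H(Q) = -5/2 + Q
(H(108) + m) + 29971 = ((-5/2 + 108) + 27832) + 29971 = (211/2 + 27832) + 29971 = 55875/2 + 29971 = 115817/2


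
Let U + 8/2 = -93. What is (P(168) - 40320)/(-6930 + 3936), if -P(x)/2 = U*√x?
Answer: 6720/499 - 194*√42/1497 ≈ 12.627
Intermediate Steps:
U = -97 (U = -4 - 93 = -97)
P(x) = 194*√x (P(x) = -(-194)*√x = 194*√x)
(P(168) - 40320)/(-6930 + 3936) = (194*√168 - 40320)/(-6930 + 3936) = (194*(2*√42) - 40320)/(-2994) = (388*√42 - 40320)*(-1/2994) = (-40320 + 388*√42)*(-1/2994) = 6720/499 - 194*√42/1497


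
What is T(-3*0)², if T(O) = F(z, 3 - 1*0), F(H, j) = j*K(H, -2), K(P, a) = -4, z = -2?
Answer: 144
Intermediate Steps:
F(H, j) = -4*j (F(H, j) = j*(-4) = -4*j)
T(O) = -12 (T(O) = -4*(3 - 1*0) = -4*(3 + 0) = -4*3 = -12)
T(-3*0)² = (-12)² = 144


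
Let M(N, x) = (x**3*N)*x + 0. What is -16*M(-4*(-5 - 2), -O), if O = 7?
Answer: -1075648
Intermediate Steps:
M(N, x) = N*x**4 (M(N, x) = (N*x**3)*x + 0 = N*x**4 + 0 = N*x**4)
-16*M(-4*(-5 - 2), -O) = -16*(-4*(-5 - 2))*(-1*7)**4 = -16*(-4*(-7))*(-7)**4 = -448*2401 = -16*67228 = -1075648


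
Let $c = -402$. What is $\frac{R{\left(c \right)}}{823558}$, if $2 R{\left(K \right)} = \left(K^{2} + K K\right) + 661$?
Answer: $\frac{323869}{1647116} \approx 0.19663$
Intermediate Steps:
$R{\left(K \right)} = \frac{661}{2} + K^{2}$ ($R{\left(K \right)} = \frac{\left(K^{2} + K K\right) + 661}{2} = \frac{\left(K^{2} + K^{2}\right) + 661}{2} = \frac{2 K^{2} + 661}{2} = \frac{661 + 2 K^{2}}{2} = \frac{661}{2} + K^{2}$)
$\frac{R{\left(c \right)}}{823558} = \frac{\frac{661}{2} + \left(-402\right)^{2}}{823558} = \left(\frac{661}{2} + 161604\right) \frac{1}{823558} = \frac{323869}{2} \cdot \frac{1}{823558} = \frac{323869}{1647116}$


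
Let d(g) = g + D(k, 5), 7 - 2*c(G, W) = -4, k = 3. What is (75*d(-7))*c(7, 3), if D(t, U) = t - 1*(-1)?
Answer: -2475/2 ≈ -1237.5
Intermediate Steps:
c(G, W) = 11/2 (c(G, W) = 7/2 - ½*(-4) = 7/2 + 2 = 11/2)
D(t, U) = 1 + t (D(t, U) = t + 1 = 1 + t)
d(g) = 4 + g (d(g) = g + (1 + 3) = g + 4 = 4 + g)
(75*d(-7))*c(7, 3) = (75*(4 - 7))*(11/2) = (75*(-3))*(11/2) = -225*11/2 = -2475/2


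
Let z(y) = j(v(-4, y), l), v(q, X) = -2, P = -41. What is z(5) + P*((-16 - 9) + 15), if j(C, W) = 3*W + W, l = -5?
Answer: 390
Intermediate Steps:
j(C, W) = 4*W
z(y) = -20 (z(y) = 4*(-5) = -20)
z(5) + P*((-16 - 9) + 15) = -20 - 41*((-16 - 9) + 15) = -20 - 41*(-25 + 15) = -20 - 41*(-10) = -20 + 410 = 390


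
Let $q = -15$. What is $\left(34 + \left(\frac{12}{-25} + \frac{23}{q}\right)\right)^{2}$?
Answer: $\frac{5755201}{5625} \approx 1023.1$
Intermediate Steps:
$\left(34 + \left(\frac{12}{-25} + \frac{23}{q}\right)\right)^{2} = \left(34 + \left(\frac{12}{-25} + \frac{23}{-15}\right)\right)^{2} = \left(34 + \left(12 \left(- \frac{1}{25}\right) + 23 \left(- \frac{1}{15}\right)\right)\right)^{2} = \left(34 - \frac{151}{75}\right)^{2} = \left(\frac{2399}{75}\right)^{2} = \frac{5755201}{5625}$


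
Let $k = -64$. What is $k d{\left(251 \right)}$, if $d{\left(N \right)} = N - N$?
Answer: $0$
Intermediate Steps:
$d{\left(N \right)} = 0$
$k d{\left(251 \right)} = \left(-64\right) 0 = 0$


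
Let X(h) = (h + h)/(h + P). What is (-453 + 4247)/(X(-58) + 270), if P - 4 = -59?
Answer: 214361/15313 ≈ 13.999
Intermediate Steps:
P = -55 (P = 4 - 59 = -55)
X(h) = 2*h/(-55 + h) (X(h) = (h + h)/(h - 55) = (2*h)/(-55 + h) = 2*h/(-55 + h))
(-453 + 4247)/(X(-58) + 270) = (-453 + 4247)/(2*(-58)/(-55 - 58) + 270) = 3794/(2*(-58)/(-113) + 270) = 3794/(2*(-58)*(-1/113) + 270) = 3794/(116/113 + 270) = 3794/(30626/113) = 3794*(113/30626) = 214361/15313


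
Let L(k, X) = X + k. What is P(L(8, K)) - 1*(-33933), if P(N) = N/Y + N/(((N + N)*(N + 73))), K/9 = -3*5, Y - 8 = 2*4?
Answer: 14655623/432 ≈ 33925.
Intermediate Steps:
Y = 16 (Y = 8 + 2*4 = 8 + 8 = 16)
K = -135 (K = 9*(-3*5) = 9*(-15) = -135)
P(N) = 1/(2*(73 + N)) + N/16 (P(N) = N/16 + N/(((N + N)*(N + 73))) = N*(1/16) + N/(((2*N)*(73 + N))) = N/16 + N/((2*N*(73 + N))) = N/16 + N*(1/(2*N*(73 + N))) = N/16 + 1/(2*(73 + N)) = 1/(2*(73 + N)) + N/16)
P(L(8, K)) - 1*(-33933) = (8 + (-135 + 8)² + 73*(-135 + 8))/(16*(73 + (-135 + 8))) - 1*(-33933) = (8 + (-127)² + 73*(-127))/(16*(73 - 127)) + 33933 = (1/16)*(8 + 16129 - 9271)/(-54) + 33933 = (1/16)*(-1/54)*6866 + 33933 = -3433/432 + 33933 = 14655623/432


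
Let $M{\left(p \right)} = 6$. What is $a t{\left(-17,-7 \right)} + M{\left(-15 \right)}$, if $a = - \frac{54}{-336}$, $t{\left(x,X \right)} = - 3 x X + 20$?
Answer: $- \frac{2697}{56} \approx -48.161$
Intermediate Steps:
$t{\left(x,X \right)} = 20 - 3 X x$ ($t{\left(x,X \right)} = - 3 X x + 20 = 20 - 3 X x$)
$a = \frac{9}{56}$ ($a = \left(-54\right) \left(- \frac{1}{336}\right) = \frac{9}{56} \approx 0.16071$)
$a t{\left(-17,-7 \right)} + M{\left(-15 \right)} = \frac{9 \left(20 - \left(-21\right) \left(-17\right)\right)}{56} + 6 = \frac{9 \left(20 - 357\right)}{56} + 6 = \frac{9}{56} \left(-337\right) + 6 = - \frac{3033}{56} + 6 = - \frac{2697}{56}$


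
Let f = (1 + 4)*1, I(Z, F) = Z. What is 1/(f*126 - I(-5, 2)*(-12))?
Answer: 1/570 ≈ 0.0017544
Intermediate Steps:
f = 5 (f = 5*1 = 5)
1/(f*126 - I(-5, 2)*(-12)) = 1/(5*126 - 1*(-5)*(-12)) = 1/(630 + 5*(-12)) = 1/(630 - 60) = 1/570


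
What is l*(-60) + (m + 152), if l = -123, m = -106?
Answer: 7426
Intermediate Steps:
l*(-60) + (m + 152) = -123*(-60) + (-106 + 152) = 7380 + 46 = 7426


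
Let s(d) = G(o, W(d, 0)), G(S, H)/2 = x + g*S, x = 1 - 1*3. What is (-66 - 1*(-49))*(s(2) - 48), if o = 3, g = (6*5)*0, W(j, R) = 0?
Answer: 884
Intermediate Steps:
g = 0 (g = 30*0 = 0)
x = -2 (x = 1 - 3 = -2)
G(S, H) = -4 (G(S, H) = 2*(-2 + 0*S) = 2*(-2 + 0) = 2*(-2) = -4)
s(d) = -4
(-66 - 1*(-49))*(s(2) - 48) = (-66 - 1*(-49))*(-4 - 48) = (-66 + 49)*(-52) = -17*(-52) = 884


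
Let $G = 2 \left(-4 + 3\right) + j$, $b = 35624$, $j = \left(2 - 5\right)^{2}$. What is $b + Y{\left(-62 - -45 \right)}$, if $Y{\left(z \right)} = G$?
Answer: $35631$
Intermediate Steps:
$j = 9$ ($j = \left(-3\right)^{2} = 9$)
$G = 7$ ($G = 2 \left(-4 + 3\right) + 9 = 2 \left(-1\right) + 9 = -2 + 9 = 7$)
$Y{\left(z \right)} = 7$
$b + Y{\left(-62 - -45 \right)} = 35624 + 7 = 35631$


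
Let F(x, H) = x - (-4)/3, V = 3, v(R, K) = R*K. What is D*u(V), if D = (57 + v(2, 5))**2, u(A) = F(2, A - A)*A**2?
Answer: 134670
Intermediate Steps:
v(R, K) = K*R
F(x, H) = 4/3 + x (F(x, H) = x - (-4)/3 = x - 1*(-4/3) = x + 4/3 = 4/3 + x)
u(A) = 10*A**2/3 (u(A) = (4/3 + 2)*A**2 = 10*A**2/3)
D = 4489 (D = (57 + 5*2)**2 = (57 + 10)**2 = 67**2 = 4489)
D*u(V) = 4489*((10/3)*3**2) = 4489*((10/3)*9) = 4489*30 = 134670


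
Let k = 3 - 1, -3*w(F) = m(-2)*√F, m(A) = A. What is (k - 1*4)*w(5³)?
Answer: -20*√5/3 ≈ -14.907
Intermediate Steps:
w(F) = 2*√F/3 (w(F) = -(-2)*√F/3 = 2*√F/3)
k = 2
(k - 1*4)*w(5³) = (2 - 1*4)*(2*√(5³)/3) = (2 - 4)*(2*√125/3) = -4*5*√5/3 = -20*√5/3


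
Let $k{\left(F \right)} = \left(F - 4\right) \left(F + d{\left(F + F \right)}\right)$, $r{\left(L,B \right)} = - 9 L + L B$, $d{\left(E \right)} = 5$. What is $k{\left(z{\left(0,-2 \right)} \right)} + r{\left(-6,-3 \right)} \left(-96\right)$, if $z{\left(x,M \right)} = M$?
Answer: $-6930$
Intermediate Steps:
$r{\left(L,B \right)} = - 9 L + B L$
$k{\left(F \right)} = \left(-4 + F\right) \left(5 + F\right)$ ($k{\left(F \right)} = \left(F - 4\right) \left(F + 5\right) = \left(-4 + F\right) \left(5 + F\right)$)
$k{\left(z{\left(0,-2 \right)} \right)} + r{\left(-6,-3 \right)} \left(-96\right) = \left(-20 - 2 + \left(-2\right)^{2}\right) + - 6 \left(-9 - 3\right) \left(-96\right) = \left(-20 - 2 + 4\right) + \left(-6\right) \left(-12\right) \left(-96\right) = -18 + 72 \left(-96\right) = -18 - 6912 = -6930$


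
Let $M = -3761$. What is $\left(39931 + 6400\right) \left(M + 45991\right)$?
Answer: $1956558130$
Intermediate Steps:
$\left(39931 + 6400\right) \left(M + 45991\right) = \left(39931 + 6400\right) \left(-3761 + 45991\right) = 46331 \cdot 42230 = 1956558130$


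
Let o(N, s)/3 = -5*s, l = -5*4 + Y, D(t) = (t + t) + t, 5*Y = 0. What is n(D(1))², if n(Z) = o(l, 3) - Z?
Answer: 2304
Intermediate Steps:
Y = 0 (Y = (⅕)*0 = 0)
D(t) = 3*t (D(t) = 2*t + t = 3*t)
l = -20 (l = -5*4 + 0 = -20 + 0 = -20)
o(N, s) = -15*s (o(N, s) = 3*(-5*s) = -15*s)
n(Z) = -45 - Z (n(Z) = -15*3 - Z = -45 - Z)
n(D(1))² = (-45 - 3)² = (-48)² = 2304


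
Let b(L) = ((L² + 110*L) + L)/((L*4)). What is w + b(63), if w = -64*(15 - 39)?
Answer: 3159/2 ≈ 1579.5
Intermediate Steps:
b(L) = (L² + 111*L)/(4*L) (b(L) = (L² + 111*L)/((4*L)) = (L² + 111*L)*(1/(4*L)) = (L² + 111*L)/(4*L))
w = 1536 (w = -64*(-24) = 1536)
w + b(63) = 1536 + (111/4 + (¼)*63) = 1536 + (111/4 + 63/4) = 1536 + 87/2 = 3159/2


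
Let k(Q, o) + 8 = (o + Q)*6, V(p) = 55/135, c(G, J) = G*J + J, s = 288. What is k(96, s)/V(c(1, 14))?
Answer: 61992/11 ≈ 5635.6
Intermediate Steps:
c(G, J) = J + G*J
V(p) = 11/27 (V(p) = 55*(1/135) = 11/27)
k(Q, o) = -8 + 6*Q + 6*o (k(Q, o) = -8 + (o + Q)*6 = -8 + (Q + o)*6 = -8 + (6*Q + 6*o) = -8 + 6*Q + 6*o)
k(96, s)/V(c(1, 14)) = (-8 + 6*96 + 6*288)/(11/27) = (-8 + 576 + 1728)*(27/11) = 2296*(27/11) = 61992/11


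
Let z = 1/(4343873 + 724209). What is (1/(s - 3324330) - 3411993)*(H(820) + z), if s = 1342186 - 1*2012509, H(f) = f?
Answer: -9440465869163807051105/3374204827591 ≈ -2.7978e+9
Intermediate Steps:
s = -670323 (s = 1342186 - 2012509 = -670323)
z = 1/5068082 ≈ 1.9731e-7
(1/(s - 3324330) - 3411993)*(H(820) + z) = (1/(-670323 - 3324330) - 3411993)*(820 + 1/5068082) = (1/(-3994653) - 3411993)*(4155827241/5068082) = (-1/3994653 - 3411993)*(4155827241/5068082) = -13629728073430/3994653*4155827241/5068082 = -9440465869163807051105/3374204827591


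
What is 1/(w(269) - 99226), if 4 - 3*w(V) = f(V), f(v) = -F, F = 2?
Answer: -1/99224 ≈ -1.0078e-5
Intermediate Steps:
f(v) = -2 (f(v) = -1*2 = -2)
w(V) = 2 (w(V) = 4/3 - ⅓*(-2) = 4/3 + ⅔ = 2)
1/(w(269) - 99226) = 1/(2 - 99226) = 1/(-99224) = -1/99224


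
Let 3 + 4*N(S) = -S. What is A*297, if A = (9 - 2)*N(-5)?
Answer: 2079/2 ≈ 1039.5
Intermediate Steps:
N(S) = -¾ - S/4 (N(S) = -¾ + (-S)/4 = -¾ - S/4)
A = 7/2 (A = (9 - 2)*(-¾ - ¼*(-5)) = 7*(-¾ + 5/4) = 7*(½) = 7/2 ≈ 3.5000)
A*297 = (7/2)*297 = 2079/2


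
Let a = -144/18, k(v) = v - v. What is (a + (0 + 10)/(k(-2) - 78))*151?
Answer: -47867/39 ≈ -1227.4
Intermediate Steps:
k(v) = 0
a = -8 (a = -144*1/18 = -8)
(a + (0 + 10)/(k(-2) - 78))*151 = (-8 + (0 + 10)/(0 - 78))*151 = (-8 + 10/(-78))*151 = (-8 + 10*(-1/78))*151 = (-8 - 5/39)*151 = -317/39*151 = -47867/39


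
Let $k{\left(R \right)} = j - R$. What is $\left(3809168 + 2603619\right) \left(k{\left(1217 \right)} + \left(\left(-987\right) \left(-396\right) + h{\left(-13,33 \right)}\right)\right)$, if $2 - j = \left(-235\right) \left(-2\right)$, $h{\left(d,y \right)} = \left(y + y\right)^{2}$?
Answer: $2523579178601$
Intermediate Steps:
$h{\left(d,y \right)} = 4 y^{2}$ ($h{\left(d,y \right)} = \left(2 y\right)^{2} = 4 y^{2}$)
$j = -468$ ($j = 2 - \left(-235\right) \left(-2\right) = 2 - 470 = -468$)
$k{\left(R \right)} = -468 - R$
$\left(3809168 + 2603619\right) \left(k{\left(1217 \right)} + \left(\left(-987\right) \left(-396\right) + h{\left(-13,33 \right)}\right)\right) = \left(3809168 + 2603619\right) \left(\left(-468 - 1217\right) + \left(\left(-987\right) \left(-396\right) + 4 \cdot 33^{2}\right)\right) = 6412787 \left(\left(-468 - 1217\right) + \left(390852 + 4 \cdot 1089\right)\right) = 6412787 \left(-1685 + \left(390852 + 4356\right)\right) = 6412787 \left(-1685 + 395208\right) = 6412787 \cdot 393523 = 2523579178601$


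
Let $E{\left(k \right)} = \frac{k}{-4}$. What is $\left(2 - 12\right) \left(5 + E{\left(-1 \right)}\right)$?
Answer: $- \frac{105}{2} \approx -52.5$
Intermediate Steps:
$E{\left(k \right)} = - \frac{k}{4}$ ($E{\left(k \right)} = k \left(- \frac{1}{4}\right) = - \frac{k}{4}$)
$\left(2 - 12\right) \left(5 + E{\left(-1 \right)}\right) = \left(2 - 12\right) \left(5 - - \frac{1}{4}\right) = - 10 \left(5 + \frac{1}{4}\right) = \left(-10\right) \frac{21}{4} = - \frac{105}{2}$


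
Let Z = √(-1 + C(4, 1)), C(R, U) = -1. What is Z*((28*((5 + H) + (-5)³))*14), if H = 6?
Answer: -44688*I*√2 ≈ -63198.0*I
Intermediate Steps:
Z = I*√2 (Z = √(-1 - 1) = √(-2) = I*√2 ≈ 1.4142*I)
Z*((28*((5 + H) + (-5)³))*14) = (I*√2)*((28*((5 + 6) + (-5)³))*14) = (I*√2)*((28*(11 - 125))*14) = (I*√2)*((28*(-114))*14) = (I*√2)*(-3192*14) = (I*√2)*(-44688) = -44688*I*√2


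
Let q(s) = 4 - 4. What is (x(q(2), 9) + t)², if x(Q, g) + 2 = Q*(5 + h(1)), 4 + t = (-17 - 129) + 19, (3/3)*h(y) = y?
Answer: 17689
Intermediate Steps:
h(y) = y
q(s) = 0
t = -131 (t = -4 + ((-17 - 129) + 19) = -4 + (-146 + 19) = -4 - 127 = -131)
x(Q, g) = -2 + 6*Q (x(Q, g) = -2 + Q*(5 + 1) = -2 + Q*6 = -2 + 6*Q)
(x(q(2), 9) + t)² = ((-2 + 6*0) - 131)² = ((-2 + 0) - 131)² = (-2 - 131)² = (-133)² = 17689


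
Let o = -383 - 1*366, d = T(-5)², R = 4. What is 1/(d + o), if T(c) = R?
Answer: -1/733 ≈ -0.0013643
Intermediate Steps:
T(c) = 4
d = 16 (d = 4² = 16)
o = -749 (o = -383 - 366 = -749)
1/(d + o) = 1/(16 - 749) = 1/(-733) = -1/733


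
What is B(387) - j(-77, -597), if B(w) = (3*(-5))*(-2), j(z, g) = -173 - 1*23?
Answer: 226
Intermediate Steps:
j(z, g) = -196 (j(z, g) = -173 - 23 = -196)
B(w) = 30 (B(w) = -15*(-2) = 30)
B(387) - j(-77, -597) = 30 - 1*(-196) = 30 + 196 = 226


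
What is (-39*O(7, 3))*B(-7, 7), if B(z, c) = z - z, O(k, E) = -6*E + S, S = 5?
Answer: 0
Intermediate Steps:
O(k, E) = 5 - 6*E (O(k, E) = -6*E + 5 = 5 - 6*E)
B(z, c) = 0
(-39*O(7, 3))*B(-7, 7) = -39*(5 - 6*3)*0 = -39*(5 - 18)*0 = -39*(-13)*0 = 507*0 = 0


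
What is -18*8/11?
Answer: -144/11 ≈ -13.091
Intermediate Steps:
-18*8/11 = -144*1/11 = -144/11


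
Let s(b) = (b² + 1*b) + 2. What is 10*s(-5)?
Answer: 220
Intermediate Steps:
s(b) = 2 + b + b² (s(b) = (b² + b) + 2 = (b + b²) + 2 = 2 + b + b²)
10*s(-5) = 10*(2 - 5 + (-5)²) = 10*(2 - 5 + 25) = 10*22 = 220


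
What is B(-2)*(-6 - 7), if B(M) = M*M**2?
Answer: 104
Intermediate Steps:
B(M) = M**3
B(-2)*(-6 - 7) = (-2)**3*(-6 - 7) = -8*(-13) = 104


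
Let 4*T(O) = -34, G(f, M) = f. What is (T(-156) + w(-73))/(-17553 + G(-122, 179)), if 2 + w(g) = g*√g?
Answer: 3/5050 + 73*I*√73/17675 ≈ 0.00059406 + 0.035288*I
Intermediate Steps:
w(g) = -2 + g^(3/2) (w(g) = -2 + g*√g = -2 + g^(3/2))
T(O) = -17/2 (T(O) = (¼)*(-34) = -17/2)
(T(-156) + w(-73))/(-17553 + G(-122, 179)) = (-17/2 + (-2 + (-73)^(3/2)))/(-17553 - 122) = (-17/2 + (-2 - 73*I*√73))/(-17675) = (-21/2 - 73*I*√73)*(-1/17675) = 3/5050 + 73*I*√73/17675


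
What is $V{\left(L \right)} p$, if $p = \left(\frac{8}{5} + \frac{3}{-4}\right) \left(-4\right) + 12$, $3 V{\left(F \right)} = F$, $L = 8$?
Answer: $\frac{344}{15} \approx 22.933$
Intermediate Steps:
$V{\left(F \right)} = \frac{F}{3}$
$p = \frac{43}{5}$ ($p = \left(8 \cdot \frac{1}{5} + 3 \left(- \frac{1}{4}\right)\right) \left(-4\right) + 12 = \left(\frac{8}{5} - \frac{3}{4}\right) \left(-4\right) + 12 = \frac{17}{20} \left(-4\right) + 12 = - \frac{17}{5} + 12 = \frac{43}{5} \approx 8.6$)
$V{\left(L \right)} p = \frac{1}{3} \cdot 8 \cdot \frac{43}{5} = \frac{8}{3} \cdot \frac{43}{5} = \frac{344}{15}$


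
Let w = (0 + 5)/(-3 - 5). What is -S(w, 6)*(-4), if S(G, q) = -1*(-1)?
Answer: 4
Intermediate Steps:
w = -5/8 (w = 5/(-8) = 5*(-⅛) = -5/8 ≈ -0.62500)
S(G, q) = 1
-S(w, 6)*(-4) = -1*1*(-4) = -1*(-4) = 4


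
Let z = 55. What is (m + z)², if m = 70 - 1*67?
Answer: 3364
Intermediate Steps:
m = 3 (m = 70 - 67 = 3)
(m + z)² = (3 + 55)² = 58² = 3364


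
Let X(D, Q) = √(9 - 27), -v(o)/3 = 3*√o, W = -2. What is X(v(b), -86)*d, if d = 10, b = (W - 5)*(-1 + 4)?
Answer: 30*I*√2 ≈ 42.426*I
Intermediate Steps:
b = -21 (b = (-2 - 5)*(-1 + 4) = -7*3 = -21)
v(o) = -9*√o
X(D, Q) = 3*I*√2 (X(D, Q) = √(-18) = 3*I*√2)
X(v(b), -86)*d = (3*I*√2)*10 = 30*I*√2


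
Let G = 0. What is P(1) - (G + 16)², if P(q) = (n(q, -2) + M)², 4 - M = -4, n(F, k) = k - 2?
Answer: -240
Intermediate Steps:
n(F, k) = -2 + k
M = 8 (M = 4 - 1*(-4) = 4 + 4 = 8)
P(q) = 16 (P(q) = ((-2 - 2) + 8)² = (-4 + 8)² = 4² = 16)
P(1) - (G + 16)² = 16 - (0 + 16)² = 16 - 1*16² = 16 - 1*256 = 16 - 256 = -240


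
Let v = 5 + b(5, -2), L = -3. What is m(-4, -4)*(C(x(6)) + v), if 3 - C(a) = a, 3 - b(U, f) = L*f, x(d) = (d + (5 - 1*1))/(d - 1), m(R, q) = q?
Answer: -12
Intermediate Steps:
x(d) = (4 + d)/(-1 + d) (x(d) = (d + (5 - 1))/(-1 + d) = (d + 4)/(-1 + d) = (4 + d)/(-1 + d))
b(U, f) = 3 + 3*f (b(U, f) = 3 - (-3)*f = 3 + 3*f)
C(a) = 3 - a
v = 2 (v = 5 + (3 + 3*(-2)) = 5 + (3 - 6) = 5 - 3 = 2)
m(-4, -4)*(C(x(6)) + v) = -4*((3 - (4 + 6)/(-1 + 6)) + 2) = -4*((3 - 10/5) + 2) = -4*((3 - 1*2) + 2) = -4*((3 - 2) + 2) = -4*(1 + 2) = -4*3 = -12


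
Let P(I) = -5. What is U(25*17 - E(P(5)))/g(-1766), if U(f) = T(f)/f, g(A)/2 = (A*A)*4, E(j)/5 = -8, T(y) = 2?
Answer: 1/5800886160 ≈ 1.7239e-10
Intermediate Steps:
E(j) = -40 (E(j) = 5*(-8) = -40)
g(A) = 8*A**2 (g(A) = 2*((A*A)*4) = 2*(A**2*4) = 2*(4*A**2) = 8*A**2)
U(f) = 2/f
U(25*17 - E(P(5)))/g(-1766) = (2/(25*17 - 1*(-40)))/((8*(-1766)**2)) = (2/(425 + 40))/((8*3118756)) = (2/465)/24950048 = (2*(1/465))*(1/24950048) = (2/465)*(1/24950048) = 1/5800886160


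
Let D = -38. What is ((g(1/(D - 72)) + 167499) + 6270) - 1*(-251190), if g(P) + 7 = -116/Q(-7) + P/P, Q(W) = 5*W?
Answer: 14873471/35 ≈ 4.2496e+5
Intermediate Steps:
g(P) = -94/35 (g(P) = -7 + (-116/(5*(-7)) + P/P) = -7 + (-116/(-35) + 1) = -7 + (-116*(-1/35) + 1) = -7 + (116/35 + 1) = -7 + 151/35 = -94/35)
((g(1/(D - 72)) + 167499) + 6270) - 1*(-251190) = ((-94/35 + 167499) + 6270) - 1*(-251190) = (5862371/35 + 6270) + 251190 = 6081821/35 + 251190 = 14873471/35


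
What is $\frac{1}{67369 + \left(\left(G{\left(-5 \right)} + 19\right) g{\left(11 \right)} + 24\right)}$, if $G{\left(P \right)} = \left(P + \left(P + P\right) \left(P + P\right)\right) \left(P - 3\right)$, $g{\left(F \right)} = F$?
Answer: $\frac{1}{59242} \approx 1.688 \cdot 10^{-5}$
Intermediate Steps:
$G{\left(P \right)} = \left(-3 + P\right) \left(P + 4 P^{2}\right)$ ($G{\left(P \right)} = \left(P + 2 P 2 P\right) \left(-3 + P\right) = \left(P + 4 P^{2}\right) \left(-3 + P\right) = \left(-3 + P\right) \left(P + 4 P^{2}\right)$)
$\frac{1}{67369 + \left(\left(G{\left(-5 \right)} + 19\right) g{\left(11 \right)} + 24\right)} = \frac{1}{67369 + \left(\left(- 5 \left(-3 - -55 + 4 \left(-5\right)^{2}\right) + 19\right) 11 + 24\right)} = \frac{1}{67369 + \left(\left(- 5 \left(-3 + 55 + 4 \cdot 25\right) + 19\right) 11 + 24\right)} = \frac{1}{67369 + \left(\left(- 5 \left(-3 + 55 + 100\right) + 19\right) 11 + 24\right)} = \frac{1}{67369 + \left(\left(\left(-5\right) 152 + 19\right) 11 + 24\right)} = \frac{1}{67369 + \left(\left(-760 + 19\right) 11 + 24\right)} = \frac{1}{67369 + \left(\left(-741\right) 11 + 24\right)} = \frac{1}{67369 + \left(-8151 + 24\right)} = \frac{1}{67369 - 8127} = \frac{1}{59242}$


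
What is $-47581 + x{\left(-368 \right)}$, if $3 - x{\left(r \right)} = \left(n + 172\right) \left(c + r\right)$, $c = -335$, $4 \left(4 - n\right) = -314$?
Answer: $\frac{262671}{2} \approx 1.3134 \cdot 10^{5}$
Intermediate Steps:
$n = \frac{165}{2}$ ($n = 4 - - \frac{157}{2} = 4 + \frac{157}{2} = \frac{165}{2} \approx 82.5$)
$x{\left(r \right)} = \frac{170521}{2} - \frac{509 r}{2}$ ($x{\left(r \right)} = 3 - \left(\frac{165}{2} + 172\right) \left(-335 + r\right) = 3 - \frac{509 \left(-335 + r\right)}{2} = 3 - \left(- \frac{170515}{2} + \frac{509 r}{2}\right) = \frac{170521}{2} - \frac{509 r}{2}$)
$-47581 + x{\left(-368 \right)} = -47581 + \left(\frac{170521}{2} - -93656\right) = -47581 + \left(\frac{170521}{2} + 93656\right) = -47581 + \frac{357833}{2} = \frac{262671}{2}$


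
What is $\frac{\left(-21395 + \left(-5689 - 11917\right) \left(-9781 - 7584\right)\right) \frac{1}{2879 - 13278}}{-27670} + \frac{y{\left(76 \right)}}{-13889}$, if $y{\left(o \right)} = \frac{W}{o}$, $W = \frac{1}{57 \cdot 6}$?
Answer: $\frac{11036103558848363}{10387509012407304} \approx 1.0624$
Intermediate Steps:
$W = \frac{1}{342} \approx 0.002924$
$y{\left(o \right)} = \frac{1}{342 o}$
$\frac{\left(-21395 + \left(-5689 - 11917\right) \left(-9781 - 7584\right)\right) \frac{1}{2879 - 13278}}{-27670} + \frac{y{\left(76 \right)}}{-13889} = \frac{\left(-21395 + \left(-5689 - 11917\right) \left(-9781 - 7584\right)\right) \frac{1}{2879 - 13278}}{-27670} + \frac{\frac{1}{342} \cdot \frac{1}{76}}{-13889} = \frac{-21395 - -305728190}{-10399} \left(- \frac{1}{27670}\right) + \frac{1}{342} \cdot \frac{1}{76} \left(- \frac{1}{13889}\right) = \left(-21395 + 305728190\right) \left(- \frac{1}{10399}\right) \left(- \frac{1}{27670}\right) + \frac{1}{25992} \left(- \frac{1}{13889}\right) = 305706795 \left(- \frac{1}{10399}\right) \left(- \frac{1}{27670}\right) - \frac{1}{361002888} = \left(- \frac{305706795}{10399}\right) \left(- \frac{1}{27670}\right) - \frac{1}{361002888} = \frac{61141359}{57548066} - \frac{1}{361002888} = \frac{11036103558848363}{10387509012407304}$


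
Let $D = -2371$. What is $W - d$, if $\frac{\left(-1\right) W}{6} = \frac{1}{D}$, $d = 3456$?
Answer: $- \frac{8194170}{2371} \approx -3456.0$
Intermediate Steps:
$W = \frac{6}{2371}$ ($W = - \frac{6}{-2371} = \left(-6\right) \left(- \frac{1}{2371}\right) = \frac{6}{2371} \approx 0.0025306$)
$W - d = \frac{6}{2371} - 3456 = - \frac{8194170}{2371}$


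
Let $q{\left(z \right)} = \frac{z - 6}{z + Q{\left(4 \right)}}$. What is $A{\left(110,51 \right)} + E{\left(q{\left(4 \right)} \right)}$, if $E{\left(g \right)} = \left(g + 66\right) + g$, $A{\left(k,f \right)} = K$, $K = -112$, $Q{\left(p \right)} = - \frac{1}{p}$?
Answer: $- \frac{706}{15} \approx -47.067$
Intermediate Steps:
$A{\left(k,f \right)} = -112$
$q{\left(z \right)} = \frac{-6 + z}{- \frac{1}{4} + z}$ ($q{\left(z \right)} = \frac{z - 6}{z - \frac{1}{4}} = \frac{-6 + z}{z - \frac{1}{4}} = \frac{-6 + z}{- \frac{1}{4} + z}$)
$E{\left(g \right)} = 66 + 2 g$ ($E{\left(g \right)} = \left(66 + g\right) + g = 66 + 2 g$)
$A{\left(110,51 \right)} + E{\left(q{\left(4 \right)} \right)} = -112 + \left(66 + 2 \frac{4 \left(-6 + 4\right)}{-1 + 4 \cdot 4}\right) = -112 + \left(66 + 2 \cdot 4 \frac{1}{-1 + 16} \left(-2\right)\right) = -112 + \left(66 + 2 \cdot 4 \cdot \frac{1}{15} \left(-2\right)\right) = -112 + \left(66 + 2 \left(- \frac{8}{15}\right)\right) = -112 + \left(66 - \frac{16}{15}\right) = -112 + \frac{974}{15} = - \frac{706}{15}$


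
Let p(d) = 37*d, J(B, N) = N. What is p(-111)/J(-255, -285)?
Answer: 1369/95 ≈ 14.411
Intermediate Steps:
p(-111)/J(-255, -285) = (37*(-111))/(-285) = -4107*(-1/285) = 1369/95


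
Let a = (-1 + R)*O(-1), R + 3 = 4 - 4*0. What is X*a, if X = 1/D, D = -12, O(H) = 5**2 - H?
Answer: 0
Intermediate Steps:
O(H) = 25 - H
R = 1 (R = -3 + (4 - 4*0) = -3 + (4 + 0) = -3 + 4 = 1)
X = -1/12 (X = 1/(-12) = -1/12 ≈ -0.083333)
a = 0 (a = (-1 + 1)*(25 - 1*(-1)) = 0*(25 + 1) = 0*26 = 0)
X*a = -1/12*0 = 0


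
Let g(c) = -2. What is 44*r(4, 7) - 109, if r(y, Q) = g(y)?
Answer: -197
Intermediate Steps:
r(y, Q) = -2
44*r(4, 7) - 109 = 44*(-2) - 109 = -88 - 109 = -197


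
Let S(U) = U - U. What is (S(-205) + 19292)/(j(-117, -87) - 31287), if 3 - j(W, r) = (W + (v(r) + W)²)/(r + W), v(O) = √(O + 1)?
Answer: 1967784*I/(-3184225*I + 117*√86) ≈ -0.61798 + 0.00021057*I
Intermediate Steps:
v(O) = √(1 + O)
S(U) = 0
j(W, r) = 3 - (W + (W + √(1 + r))²)/(W + r) (j(W, r) = 3 - (W + (√(1 + r) + W)²)/(r + W) = 3 - (W + (W + √(1 + r))²)/(W + r))
(S(-205) + 19292)/(j(-117, -87) - 31287) = (0 + 19292)/((-(-117 + √(1 - 87))² + 2*(-117) + 3*(-87))/(-117 - 87) - 31287) = 19292/((-(-117 + √(-86))² - 234 - 261)/(-204) - 31287) = 19292/(-(-(-117 + I*√86)² - 234 - 261)/204 - 31287) = 19292/(-(-495 - (-117 + I*√86)²)/204 - 31287) = 19292/((165/68 + (-117 + I*√86)²/204) - 31287) = 19292/(-2127351/68 + (-117 + I*√86)²/204)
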